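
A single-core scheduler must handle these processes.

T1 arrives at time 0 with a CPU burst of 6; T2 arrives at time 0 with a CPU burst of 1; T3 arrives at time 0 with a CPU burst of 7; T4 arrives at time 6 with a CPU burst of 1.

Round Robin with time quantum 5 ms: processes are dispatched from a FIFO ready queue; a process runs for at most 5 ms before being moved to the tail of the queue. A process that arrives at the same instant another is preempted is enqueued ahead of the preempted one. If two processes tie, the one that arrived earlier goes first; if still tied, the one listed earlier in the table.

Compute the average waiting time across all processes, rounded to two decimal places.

Gantt: | T1 0-5 | T2 5-6 | T3 6-11 | T1 11-12 | T4 12-13 | T3 13-15 |
Completion: T1=12  T2=6  T3=15  T4=13
Turnaround (C−A): T1=12  T2=6  T3=15  T4=7
Waiting times: T1=6, T2=5, T3=8, T4=6
Average waiting = (6+5+8+6) / 4 = 25/4 = 6.25

6.25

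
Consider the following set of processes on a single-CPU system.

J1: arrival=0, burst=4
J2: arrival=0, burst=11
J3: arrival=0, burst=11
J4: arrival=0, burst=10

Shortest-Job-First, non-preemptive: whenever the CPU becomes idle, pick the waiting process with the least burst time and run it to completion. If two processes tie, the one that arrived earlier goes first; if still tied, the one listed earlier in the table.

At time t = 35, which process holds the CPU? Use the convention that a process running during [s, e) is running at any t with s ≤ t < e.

Schedule: | J1 0-4 | J4 4-14 | J2 14-25 | J3 25-36 |
Completion: J1=4  J2=25  J3=36  J4=14

J3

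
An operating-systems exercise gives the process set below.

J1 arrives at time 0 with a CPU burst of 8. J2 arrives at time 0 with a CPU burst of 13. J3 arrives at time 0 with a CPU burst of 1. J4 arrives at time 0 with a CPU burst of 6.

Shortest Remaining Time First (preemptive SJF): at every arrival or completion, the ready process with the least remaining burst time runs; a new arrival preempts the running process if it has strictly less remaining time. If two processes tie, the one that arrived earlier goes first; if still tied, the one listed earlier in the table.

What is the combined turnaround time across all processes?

51

Gantt: | J3 0-1 | J4 1-7 | J1 7-15 | J2 15-28 |
Completion: J1=15  J2=28  J3=1  J4=7
Turnaround = completion − arrival: J1=15, J2=28, J3=1, J4=7
Total turnaround = 15 + 28 + 1 + 7 = 51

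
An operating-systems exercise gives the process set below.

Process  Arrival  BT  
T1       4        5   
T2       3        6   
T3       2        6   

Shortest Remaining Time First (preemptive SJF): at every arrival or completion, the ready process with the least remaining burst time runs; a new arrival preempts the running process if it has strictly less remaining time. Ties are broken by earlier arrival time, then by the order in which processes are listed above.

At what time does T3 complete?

8

Gantt: | idle 0-2 | T3 2-8 | T1 8-13 | T2 13-19 |
Completion: T1=13  T2=19  T3=8
Turnaround (C−A): T1=9  T2=16  T3=6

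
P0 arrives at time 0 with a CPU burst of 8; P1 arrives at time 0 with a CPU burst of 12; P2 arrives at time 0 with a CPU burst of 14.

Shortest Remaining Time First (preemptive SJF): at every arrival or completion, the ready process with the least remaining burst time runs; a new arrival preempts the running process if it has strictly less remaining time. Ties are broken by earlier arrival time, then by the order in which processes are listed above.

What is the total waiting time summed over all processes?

Schedule: | P0 0-8 | P1 8-20 | P2 20-34 |
Completion: P0=8  P1=20  P2=34
Turnaround (C−A): P0=8  P1=20  P2=34
Waiting = turnaround − burst: P0=0, P1=8, P2=20
Total waiting = 0 + 8 + 20 = 28

28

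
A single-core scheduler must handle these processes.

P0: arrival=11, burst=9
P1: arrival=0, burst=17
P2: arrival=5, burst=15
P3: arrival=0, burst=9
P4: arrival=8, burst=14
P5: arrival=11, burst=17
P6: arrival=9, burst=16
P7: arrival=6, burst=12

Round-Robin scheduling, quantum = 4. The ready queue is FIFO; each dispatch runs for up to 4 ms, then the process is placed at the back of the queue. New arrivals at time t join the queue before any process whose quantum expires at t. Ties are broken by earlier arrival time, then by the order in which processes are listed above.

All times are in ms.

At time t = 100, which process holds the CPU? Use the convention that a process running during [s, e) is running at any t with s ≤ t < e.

Schedule: | P1 0-4 | P3 4-8 | P1 8-12 | P2 12-16 | P7 16-20 | P4 20-24 | P3 24-28 | P6 28-32 | P0 32-36 | P5 36-40 | P1 40-44 | P2 44-48 | P7 48-52 | P4 52-56 | P3 56-57 | P6 57-61 | P0 61-65 | P5 65-69 | P1 69-73 | P2 73-77 | P7 77-81 | P4 81-85 | P6 85-89 | P0 89-90 | P5 90-94 | P1 94-95 | P2 95-98 | P4 98-100 | P6 100-104 | P5 104-109 |
Completion: P0=90  P1=95  P2=98  P3=57  P4=100  P5=109  P6=104  P7=81

P6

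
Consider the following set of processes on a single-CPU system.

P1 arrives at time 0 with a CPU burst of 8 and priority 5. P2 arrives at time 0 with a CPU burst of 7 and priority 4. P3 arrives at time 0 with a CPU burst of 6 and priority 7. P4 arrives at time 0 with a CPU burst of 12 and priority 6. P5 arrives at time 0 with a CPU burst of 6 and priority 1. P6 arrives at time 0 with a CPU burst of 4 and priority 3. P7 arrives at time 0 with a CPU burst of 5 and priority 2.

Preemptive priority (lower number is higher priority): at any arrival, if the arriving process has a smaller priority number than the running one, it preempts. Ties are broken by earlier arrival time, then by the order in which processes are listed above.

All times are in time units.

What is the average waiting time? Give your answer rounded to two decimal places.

Schedule: | P5 0-6 | P7 6-11 | P6 11-15 | P2 15-22 | P1 22-30 | P4 30-42 | P3 42-48 |
Completion: P1=30  P2=22  P3=48  P4=42  P5=6  P6=15  P7=11
Waiting times: P1=22, P2=15, P3=42, P4=30, P5=0, P6=11, P7=6
Average waiting = (22+15+42+30+0+11+6) / 7 = 126/7 = 18.00

18.00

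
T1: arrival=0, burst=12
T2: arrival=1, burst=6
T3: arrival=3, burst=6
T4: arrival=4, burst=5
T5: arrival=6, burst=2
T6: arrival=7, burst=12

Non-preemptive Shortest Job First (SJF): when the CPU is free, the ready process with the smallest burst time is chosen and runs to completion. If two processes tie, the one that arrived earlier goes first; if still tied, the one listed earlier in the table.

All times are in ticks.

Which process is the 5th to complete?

T3

Timeline: | T1 0-12 | T5 12-14 | T4 14-19 | T2 19-25 | T3 25-31 | T6 31-43 |
Completion: T1=12  T2=25  T3=31  T4=19  T5=14  T6=43
Turnaround (C−A): T1=12  T2=24  T3=28  T4=15  T5=8  T6=36
Finish order: T1 → T5 → T4 → T2 → T3 → T6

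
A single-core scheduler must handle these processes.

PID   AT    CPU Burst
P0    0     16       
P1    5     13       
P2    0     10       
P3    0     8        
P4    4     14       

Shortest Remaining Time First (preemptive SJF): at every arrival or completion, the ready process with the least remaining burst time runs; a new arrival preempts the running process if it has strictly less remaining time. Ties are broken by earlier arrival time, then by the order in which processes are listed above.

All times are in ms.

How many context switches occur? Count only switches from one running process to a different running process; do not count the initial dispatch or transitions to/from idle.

4

Timeline: | P3 0-8 | P2 8-18 | P1 18-31 | P4 31-45 | P0 45-61 |
Completion: P0=61  P1=31  P2=18  P3=8  P4=45
Turnaround (C−A): P0=61  P1=26  P2=18  P3=8  P4=41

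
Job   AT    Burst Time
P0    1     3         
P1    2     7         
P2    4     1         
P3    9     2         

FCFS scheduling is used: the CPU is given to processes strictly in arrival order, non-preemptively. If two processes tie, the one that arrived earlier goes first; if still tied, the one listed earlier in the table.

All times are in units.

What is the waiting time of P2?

7

Gantt: | idle 0-1 | P0 1-4 | P1 4-11 | P2 11-12 | P3 12-14 |
Completion: P0=4  P1=11  P2=12  P3=14
Turnaround (C−A): P0=3  P1=9  P2=8  P3=5
Waiting(P2) = turnaround − burst = 8 − 1 = 7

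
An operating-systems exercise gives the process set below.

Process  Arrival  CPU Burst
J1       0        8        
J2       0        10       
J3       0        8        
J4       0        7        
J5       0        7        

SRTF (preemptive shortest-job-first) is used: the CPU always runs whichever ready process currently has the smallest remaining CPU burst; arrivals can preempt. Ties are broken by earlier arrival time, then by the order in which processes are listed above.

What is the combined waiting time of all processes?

Timeline: | J4 0-7 | J5 7-14 | J1 14-22 | J3 22-30 | J2 30-40 |
Completion: J1=22  J2=40  J3=30  J4=7  J5=14
Turnaround (C−A): J1=22  J2=40  J3=30  J4=7  J5=14
Waiting = turnaround − burst: J1=14, J2=30, J3=22, J4=0, J5=7
Total waiting = 14 + 30 + 22 + 0 + 7 = 73

73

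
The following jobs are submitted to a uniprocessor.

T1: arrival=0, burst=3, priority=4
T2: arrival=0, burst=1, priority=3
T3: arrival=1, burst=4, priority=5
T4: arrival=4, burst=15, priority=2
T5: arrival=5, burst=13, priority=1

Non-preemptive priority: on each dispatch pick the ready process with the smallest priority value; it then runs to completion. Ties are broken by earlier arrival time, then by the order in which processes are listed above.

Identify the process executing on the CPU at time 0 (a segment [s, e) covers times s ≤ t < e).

T2

Timeline: | T2 0-1 | T1 1-4 | T4 4-19 | T5 19-32 | T3 32-36 |
Completion: T1=4  T2=1  T3=36  T4=19  T5=32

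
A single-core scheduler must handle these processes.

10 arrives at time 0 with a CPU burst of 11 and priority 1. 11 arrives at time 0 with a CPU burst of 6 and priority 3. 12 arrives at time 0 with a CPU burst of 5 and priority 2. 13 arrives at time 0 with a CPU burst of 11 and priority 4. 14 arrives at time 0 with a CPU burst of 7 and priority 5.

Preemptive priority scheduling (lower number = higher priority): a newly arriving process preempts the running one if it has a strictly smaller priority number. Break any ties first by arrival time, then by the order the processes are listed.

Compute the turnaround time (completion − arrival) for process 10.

Schedule: | 10 0-11 | 12 11-16 | 11 16-22 | 13 22-33 | 14 33-40 |
Completion: 10=11  11=22  12=16  13=33  14=40
Turnaround (C−A): 10=11  11=22  12=16  13=33  14=40
Turnaround(10) = completion − arrival = 11 − 0 = 11

11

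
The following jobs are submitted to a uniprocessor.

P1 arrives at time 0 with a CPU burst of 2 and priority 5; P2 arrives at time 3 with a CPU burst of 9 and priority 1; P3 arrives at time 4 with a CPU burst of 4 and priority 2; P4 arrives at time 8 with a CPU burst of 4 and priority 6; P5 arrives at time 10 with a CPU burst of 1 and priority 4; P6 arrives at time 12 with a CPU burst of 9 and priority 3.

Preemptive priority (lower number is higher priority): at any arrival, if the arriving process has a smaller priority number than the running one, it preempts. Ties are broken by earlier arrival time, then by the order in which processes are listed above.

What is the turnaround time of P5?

Gantt: | P1 0-2 | idle 2-3 | P2 3-12 | P3 12-16 | P6 16-25 | P5 25-26 | P4 26-30 |
Completion: P1=2  P2=12  P3=16  P4=30  P5=26  P6=25
Turnaround (C−A): P1=2  P2=9  P3=12  P4=22  P5=16  P6=13
Turnaround(P5) = completion − arrival = 26 − 10 = 16

16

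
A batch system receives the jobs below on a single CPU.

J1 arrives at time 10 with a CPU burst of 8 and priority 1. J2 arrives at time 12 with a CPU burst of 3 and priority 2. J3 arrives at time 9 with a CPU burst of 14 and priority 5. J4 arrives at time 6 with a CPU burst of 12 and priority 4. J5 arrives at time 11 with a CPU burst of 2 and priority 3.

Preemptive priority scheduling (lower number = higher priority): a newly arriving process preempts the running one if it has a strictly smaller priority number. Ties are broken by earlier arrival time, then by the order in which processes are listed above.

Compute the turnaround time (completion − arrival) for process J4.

Schedule: | idle 0-6 | J4 6-10 | J1 10-18 | J2 18-21 | J5 21-23 | J4 23-31 | J3 31-45 |
Completion: J1=18  J2=21  J3=45  J4=31  J5=23
Turnaround (C−A): J1=8  J2=9  J3=36  J4=25  J5=12
Turnaround(J4) = completion − arrival = 31 − 6 = 25

25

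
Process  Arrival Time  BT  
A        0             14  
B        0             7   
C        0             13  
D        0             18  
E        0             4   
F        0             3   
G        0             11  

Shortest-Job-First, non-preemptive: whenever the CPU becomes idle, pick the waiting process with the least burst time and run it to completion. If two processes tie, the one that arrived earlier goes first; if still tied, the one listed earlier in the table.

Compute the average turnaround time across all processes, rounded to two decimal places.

29.86

Timeline: | F 0-3 | E 3-7 | B 7-14 | G 14-25 | C 25-38 | A 38-52 | D 52-70 |
Completion: A=52  B=14  C=38  D=70  E=7  F=3  G=25
Turnaround times: A=52, B=14, C=38, D=70, E=7, F=3, G=25
Average turnaround = (52+14+38+70+7+3+25) / 7 = 209/7 = 29.86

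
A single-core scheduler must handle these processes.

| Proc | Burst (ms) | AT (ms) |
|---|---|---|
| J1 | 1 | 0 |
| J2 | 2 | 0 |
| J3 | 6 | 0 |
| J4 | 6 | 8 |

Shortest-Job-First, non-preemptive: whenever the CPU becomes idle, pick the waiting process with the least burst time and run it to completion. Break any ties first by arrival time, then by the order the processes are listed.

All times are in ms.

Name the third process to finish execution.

Gantt: | J1 0-1 | J2 1-3 | J3 3-9 | J4 9-15 |
Completion: J1=1  J2=3  J3=9  J4=15
Finish order: J1 → J2 → J3 → J4

J3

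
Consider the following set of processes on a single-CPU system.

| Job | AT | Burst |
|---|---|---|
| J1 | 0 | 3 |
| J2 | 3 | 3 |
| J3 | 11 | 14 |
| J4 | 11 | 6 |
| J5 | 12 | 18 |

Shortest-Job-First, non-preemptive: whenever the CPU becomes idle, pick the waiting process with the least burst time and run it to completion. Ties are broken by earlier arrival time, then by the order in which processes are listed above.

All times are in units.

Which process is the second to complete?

J2

Gantt: | J1 0-3 | J2 3-6 | idle 6-11 | J4 11-17 | J3 17-31 | J5 31-49 |
Completion: J1=3  J2=6  J3=31  J4=17  J5=49
Finish order: J1 → J2 → J4 → J3 → J5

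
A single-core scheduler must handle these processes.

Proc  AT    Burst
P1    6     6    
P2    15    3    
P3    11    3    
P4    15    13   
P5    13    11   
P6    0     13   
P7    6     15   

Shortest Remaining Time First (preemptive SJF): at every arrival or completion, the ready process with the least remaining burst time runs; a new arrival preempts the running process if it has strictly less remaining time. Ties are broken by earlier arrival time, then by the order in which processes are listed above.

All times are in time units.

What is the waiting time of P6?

12

Gantt: | P6 0-6 | P1 6-12 | P3 12-15 | P2 15-18 | P6 18-25 | P5 25-36 | P4 36-49 | P7 49-64 |
Completion: P1=12  P2=18  P3=15  P4=49  P5=36  P6=25  P7=64
Waiting(P6) = turnaround − burst = 25 − 13 = 12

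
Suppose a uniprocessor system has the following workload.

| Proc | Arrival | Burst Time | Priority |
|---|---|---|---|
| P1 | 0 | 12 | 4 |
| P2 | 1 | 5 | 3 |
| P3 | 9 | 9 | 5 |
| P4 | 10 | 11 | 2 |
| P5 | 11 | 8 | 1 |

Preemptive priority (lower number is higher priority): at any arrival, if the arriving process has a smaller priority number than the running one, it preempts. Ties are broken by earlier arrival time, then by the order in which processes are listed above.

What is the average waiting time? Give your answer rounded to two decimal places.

11.80

Schedule: | P1 0-1 | P2 1-6 | P1 6-10 | P4 10-11 | P5 11-19 | P4 19-29 | P1 29-36 | P3 36-45 |
Completion: P1=36  P2=6  P3=45  P4=29  P5=19
Turnaround (C−A): P1=36  P2=5  P3=36  P4=19  P5=8
Waiting times: P1=24, P2=0, P3=27, P4=8, P5=0
Average waiting = (24+0+27+8+0) / 5 = 59/5 = 11.80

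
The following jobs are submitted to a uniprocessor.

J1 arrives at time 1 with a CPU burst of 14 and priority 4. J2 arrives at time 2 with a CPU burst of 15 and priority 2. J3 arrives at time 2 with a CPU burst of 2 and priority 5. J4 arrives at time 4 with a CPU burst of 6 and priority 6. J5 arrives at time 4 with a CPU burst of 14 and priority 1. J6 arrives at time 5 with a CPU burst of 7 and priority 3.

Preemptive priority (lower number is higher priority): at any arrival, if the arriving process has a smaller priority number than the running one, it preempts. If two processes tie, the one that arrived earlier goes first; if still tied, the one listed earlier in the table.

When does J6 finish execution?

Gantt: | idle 0-1 | J1 1-2 | J2 2-4 | J5 4-18 | J2 18-31 | J6 31-38 | J1 38-51 | J3 51-53 | J4 53-59 |
Completion: J1=51  J2=31  J3=53  J4=59  J5=18  J6=38

38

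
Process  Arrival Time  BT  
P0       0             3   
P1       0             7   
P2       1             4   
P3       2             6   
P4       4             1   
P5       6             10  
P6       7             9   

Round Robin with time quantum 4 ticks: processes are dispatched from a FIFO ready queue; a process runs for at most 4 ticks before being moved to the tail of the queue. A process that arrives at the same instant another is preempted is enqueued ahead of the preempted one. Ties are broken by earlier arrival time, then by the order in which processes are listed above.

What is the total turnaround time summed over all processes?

145

Schedule: | P0 0-3 | P1 3-7 | P2 7-11 | P3 11-15 | P4 15-16 | P5 16-20 | P6 20-24 | P1 24-27 | P3 27-29 | P5 29-33 | P6 33-37 | P5 37-39 | P6 39-40 |
Completion: P0=3  P1=27  P2=11  P3=29  P4=16  P5=39  P6=40
Turnaround (C−A): P0=3  P1=27  P2=10  P3=27  P4=12  P5=33  P6=33
Turnaround = completion − arrival: P0=3, P1=27, P2=10, P3=27, P4=12, P5=33, P6=33
Total turnaround = 3 + 27 + 10 + 27 + 12 + 33 + 33 = 145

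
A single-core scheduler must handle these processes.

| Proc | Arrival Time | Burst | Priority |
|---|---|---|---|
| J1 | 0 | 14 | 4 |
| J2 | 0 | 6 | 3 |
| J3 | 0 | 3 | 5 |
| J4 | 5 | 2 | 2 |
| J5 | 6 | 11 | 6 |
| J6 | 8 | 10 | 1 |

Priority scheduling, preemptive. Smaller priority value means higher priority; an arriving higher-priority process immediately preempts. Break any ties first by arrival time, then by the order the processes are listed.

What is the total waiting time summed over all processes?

81

Schedule: | J2 0-5 | J4 5-7 | J2 7-8 | J6 8-18 | J1 18-32 | J3 32-35 | J5 35-46 |
Completion: J1=32  J2=8  J3=35  J4=7  J5=46  J6=18
Waiting = turnaround − burst: J1=18, J2=2, J3=32, J4=0, J5=29, J6=0
Total waiting = 18 + 2 + 32 + 0 + 29 + 0 = 81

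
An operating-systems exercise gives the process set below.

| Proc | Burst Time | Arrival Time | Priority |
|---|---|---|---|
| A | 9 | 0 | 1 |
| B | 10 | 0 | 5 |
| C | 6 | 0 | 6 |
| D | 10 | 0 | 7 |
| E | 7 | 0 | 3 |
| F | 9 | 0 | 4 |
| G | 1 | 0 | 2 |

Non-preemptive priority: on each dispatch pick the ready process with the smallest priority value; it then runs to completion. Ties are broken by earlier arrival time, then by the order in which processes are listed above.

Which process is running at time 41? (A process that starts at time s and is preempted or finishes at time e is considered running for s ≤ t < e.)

C

Schedule: | A 0-9 | G 9-10 | E 10-17 | F 17-26 | B 26-36 | C 36-42 | D 42-52 |
Completion: A=9  B=36  C=42  D=52  E=17  F=26  G=10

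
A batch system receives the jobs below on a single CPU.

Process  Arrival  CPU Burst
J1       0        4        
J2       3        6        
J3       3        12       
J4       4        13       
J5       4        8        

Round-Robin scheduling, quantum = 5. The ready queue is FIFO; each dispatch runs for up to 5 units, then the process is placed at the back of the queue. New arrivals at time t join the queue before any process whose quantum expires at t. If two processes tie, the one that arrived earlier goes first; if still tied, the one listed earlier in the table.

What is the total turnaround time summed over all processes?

136

Timeline: | J1 0-4 | J2 4-9 | J3 9-14 | J4 14-19 | J5 19-24 | J2 24-25 | J3 25-30 | J4 30-35 | J5 35-38 | J3 38-40 | J4 40-43 |
Completion: J1=4  J2=25  J3=40  J4=43  J5=38
Turnaround (C−A): J1=4  J2=22  J3=37  J4=39  J5=34
Turnaround = completion − arrival: J1=4, J2=22, J3=37, J4=39, J5=34
Total turnaround = 4 + 22 + 37 + 39 + 34 = 136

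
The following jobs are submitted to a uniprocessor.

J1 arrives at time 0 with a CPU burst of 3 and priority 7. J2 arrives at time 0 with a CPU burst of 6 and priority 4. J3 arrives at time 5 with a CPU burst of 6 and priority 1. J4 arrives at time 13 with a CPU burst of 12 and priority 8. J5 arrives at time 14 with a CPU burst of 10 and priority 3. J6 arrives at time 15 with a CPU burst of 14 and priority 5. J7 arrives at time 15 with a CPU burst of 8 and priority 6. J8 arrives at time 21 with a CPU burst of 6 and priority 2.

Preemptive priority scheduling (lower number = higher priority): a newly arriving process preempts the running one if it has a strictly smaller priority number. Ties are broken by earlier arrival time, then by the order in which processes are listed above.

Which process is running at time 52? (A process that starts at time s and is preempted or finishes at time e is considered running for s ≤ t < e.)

J1

Timeline: | J2 0-5 | J3 5-11 | J2 11-12 | J1 12-14 | J5 14-21 | J8 21-27 | J5 27-30 | J6 30-44 | J7 44-52 | J1 52-53 | J4 53-65 |
Completion: J1=53  J2=12  J3=11  J4=65  J5=30  J6=44  J7=52  J8=27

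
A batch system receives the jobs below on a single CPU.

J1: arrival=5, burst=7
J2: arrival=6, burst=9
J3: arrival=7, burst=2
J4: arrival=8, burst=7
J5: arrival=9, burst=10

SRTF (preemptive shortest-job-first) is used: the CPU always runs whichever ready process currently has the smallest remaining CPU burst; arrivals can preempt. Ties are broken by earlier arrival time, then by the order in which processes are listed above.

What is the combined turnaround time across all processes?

79

Gantt: | idle 0-5 | J1 5-7 | J3 7-9 | J1 9-14 | J4 14-21 | J2 21-30 | J5 30-40 |
Completion: J1=14  J2=30  J3=9  J4=21  J5=40
Turnaround = completion − arrival: J1=9, J2=24, J3=2, J4=13, J5=31
Total turnaround = 9 + 24 + 2 + 13 + 31 = 79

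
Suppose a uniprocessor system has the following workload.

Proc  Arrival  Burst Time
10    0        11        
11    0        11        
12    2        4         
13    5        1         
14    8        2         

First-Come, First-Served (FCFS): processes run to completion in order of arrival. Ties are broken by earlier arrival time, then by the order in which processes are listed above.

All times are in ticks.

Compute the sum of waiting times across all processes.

Schedule: | 10 0-11 | 11 11-22 | 12 22-26 | 13 26-27 | 14 27-29 |
Completion: 10=11  11=22  12=26  13=27  14=29
Waiting = turnaround − burst: 10=0, 11=11, 12=20, 13=21, 14=19
Total waiting = 0 + 11 + 20 + 21 + 19 = 71

71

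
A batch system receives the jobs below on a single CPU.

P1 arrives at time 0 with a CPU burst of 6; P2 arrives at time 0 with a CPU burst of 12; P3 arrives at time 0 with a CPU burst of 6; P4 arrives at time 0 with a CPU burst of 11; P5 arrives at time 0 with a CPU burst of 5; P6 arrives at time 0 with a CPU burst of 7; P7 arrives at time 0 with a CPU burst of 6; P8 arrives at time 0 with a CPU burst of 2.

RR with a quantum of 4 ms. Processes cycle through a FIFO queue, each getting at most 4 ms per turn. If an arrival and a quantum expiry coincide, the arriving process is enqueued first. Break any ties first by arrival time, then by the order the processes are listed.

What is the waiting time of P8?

Schedule: | P1 0-4 | P2 4-8 | P3 8-12 | P4 12-16 | P5 16-20 | P6 20-24 | P7 24-28 | P8 28-30 | P1 30-32 | P2 32-36 | P3 36-38 | P4 38-42 | P5 42-43 | P6 43-46 | P7 46-48 | P2 48-52 | P4 52-55 |
Completion: P1=32  P2=52  P3=38  P4=55  P5=43  P6=46  P7=48  P8=30
Waiting(P8) = turnaround − burst = 30 − 2 = 28

28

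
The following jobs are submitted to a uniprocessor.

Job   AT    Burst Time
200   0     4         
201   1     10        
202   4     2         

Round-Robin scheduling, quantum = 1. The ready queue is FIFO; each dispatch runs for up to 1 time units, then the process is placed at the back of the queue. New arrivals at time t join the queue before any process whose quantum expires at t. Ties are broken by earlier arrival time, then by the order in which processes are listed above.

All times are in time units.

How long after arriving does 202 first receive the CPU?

1

Gantt: | 200 0-1 | 201 1-2 | 200 2-3 | 201 3-4 | 200 4-5 | 202 5-6 | 201 6-7 | 200 7-8 | 202 8-9 | 201 9-16 |
Completion: 200=8  201=16  202=9
Response(202) = first start − arrival = 5 − 4 = 1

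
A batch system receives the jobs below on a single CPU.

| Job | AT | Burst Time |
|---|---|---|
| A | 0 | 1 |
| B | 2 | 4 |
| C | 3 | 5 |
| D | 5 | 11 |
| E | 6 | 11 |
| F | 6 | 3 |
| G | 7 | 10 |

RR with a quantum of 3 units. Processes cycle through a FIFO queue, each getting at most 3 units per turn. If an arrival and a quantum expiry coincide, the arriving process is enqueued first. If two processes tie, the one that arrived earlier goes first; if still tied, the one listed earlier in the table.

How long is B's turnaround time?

10

Timeline: | A 0-1 | idle 1-2 | B 2-5 | C 5-8 | D 8-11 | B 11-12 | E 12-15 | F 15-18 | G 18-21 | C 21-23 | D 23-26 | E 26-29 | G 29-32 | D 32-35 | E 35-38 | G 38-41 | D 41-43 | E 43-45 | G 45-46 |
Completion: A=1  B=12  C=23  D=43  E=45  F=18  G=46
Turnaround(B) = completion − arrival = 12 − 2 = 10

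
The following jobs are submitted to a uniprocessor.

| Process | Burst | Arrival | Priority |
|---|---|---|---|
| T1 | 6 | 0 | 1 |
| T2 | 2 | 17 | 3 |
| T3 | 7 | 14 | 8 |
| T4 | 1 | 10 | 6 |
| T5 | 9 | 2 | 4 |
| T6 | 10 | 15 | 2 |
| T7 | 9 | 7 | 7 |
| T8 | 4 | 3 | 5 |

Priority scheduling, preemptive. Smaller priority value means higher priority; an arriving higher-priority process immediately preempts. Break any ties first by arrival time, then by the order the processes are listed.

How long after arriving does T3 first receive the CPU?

27

Gantt: | T1 0-6 | T5 6-15 | T6 15-25 | T2 25-27 | T8 27-31 | T4 31-32 | T7 32-41 | T3 41-48 |
Completion: T1=6  T2=27  T3=48  T4=32  T5=15  T6=25  T7=41  T8=31
Turnaround (C−A): T1=6  T2=10  T3=34  T4=22  T5=13  T6=10  T7=34  T8=28
Response(T3) = first start − arrival = 41 − 14 = 27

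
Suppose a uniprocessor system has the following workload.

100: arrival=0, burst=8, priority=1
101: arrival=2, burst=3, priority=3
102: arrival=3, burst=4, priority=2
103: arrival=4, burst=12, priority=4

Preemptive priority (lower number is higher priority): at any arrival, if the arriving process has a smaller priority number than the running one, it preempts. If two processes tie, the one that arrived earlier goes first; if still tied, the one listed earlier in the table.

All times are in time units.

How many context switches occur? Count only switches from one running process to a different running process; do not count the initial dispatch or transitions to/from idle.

3

Timeline: | 100 0-8 | 102 8-12 | 101 12-15 | 103 15-27 |
Completion: 100=8  101=15  102=12  103=27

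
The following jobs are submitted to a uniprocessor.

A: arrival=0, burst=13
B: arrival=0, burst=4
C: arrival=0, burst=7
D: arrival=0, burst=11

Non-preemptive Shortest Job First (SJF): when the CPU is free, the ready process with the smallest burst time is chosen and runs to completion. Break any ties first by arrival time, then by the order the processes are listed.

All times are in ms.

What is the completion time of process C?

11

Timeline: | B 0-4 | C 4-11 | D 11-22 | A 22-35 |
Completion: A=35  B=4  C=11  D=22
Turnaround (C−A): A=35  B=4  C=11  D=22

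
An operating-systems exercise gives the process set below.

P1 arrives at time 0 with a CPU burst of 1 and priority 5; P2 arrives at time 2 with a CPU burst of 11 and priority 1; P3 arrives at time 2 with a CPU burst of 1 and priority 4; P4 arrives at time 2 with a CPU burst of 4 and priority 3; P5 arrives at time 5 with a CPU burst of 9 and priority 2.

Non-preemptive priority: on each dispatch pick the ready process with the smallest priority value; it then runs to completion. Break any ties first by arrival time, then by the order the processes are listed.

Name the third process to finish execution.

Gantt: | P1 0-1 | idle 1-2 | P2 2-13 | P5 13-22 | P4 22-26 | P3 26-27 |
Completion: P1=1  P2=13  P3=27  P4=26  P5=22
Finish order: P1 → P2 → P5 → P4 → P3

P5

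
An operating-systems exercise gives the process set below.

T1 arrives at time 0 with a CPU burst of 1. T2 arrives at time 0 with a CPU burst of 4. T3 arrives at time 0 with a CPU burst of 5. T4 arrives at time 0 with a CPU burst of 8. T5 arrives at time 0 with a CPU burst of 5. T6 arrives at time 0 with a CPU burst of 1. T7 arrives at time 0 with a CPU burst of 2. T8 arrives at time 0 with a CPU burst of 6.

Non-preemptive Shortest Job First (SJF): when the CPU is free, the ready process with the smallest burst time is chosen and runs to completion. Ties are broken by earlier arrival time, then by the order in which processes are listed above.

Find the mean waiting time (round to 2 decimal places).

8.75

Gantt: | T1 0-1 | T6 1-2 | T7 2-4 | T2 4-8 | T3 8-13 | T5 13-18 | T8 18-24 | T4 24-32 |
Completion: T1=1  T2=8  T3=13  T4=32  T5=18  T6=2  T7=4  T8=24
Waiting times: T1=0, T2=4, T3=8, T4=24, T5=13, T6=1, T7=2, T8=18
Average waiting = (0+4+8+24+13+1+2+18) / 8 = 70/8 = 8.75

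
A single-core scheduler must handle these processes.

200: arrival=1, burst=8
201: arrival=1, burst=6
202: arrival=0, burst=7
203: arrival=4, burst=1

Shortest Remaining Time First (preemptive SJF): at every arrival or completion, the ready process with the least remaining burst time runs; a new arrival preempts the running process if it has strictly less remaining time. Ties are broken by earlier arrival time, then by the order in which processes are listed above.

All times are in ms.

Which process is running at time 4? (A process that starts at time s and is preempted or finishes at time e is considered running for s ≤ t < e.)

Schedule: | 202 0-4 | 203 4-5 | 202 5-8 | 201 8-14 | 200 14-22 |
Completion: 200=22  201=14  202=8  203=5
Turnaround (C−A): 200=21  201=13  202=8  203=1

203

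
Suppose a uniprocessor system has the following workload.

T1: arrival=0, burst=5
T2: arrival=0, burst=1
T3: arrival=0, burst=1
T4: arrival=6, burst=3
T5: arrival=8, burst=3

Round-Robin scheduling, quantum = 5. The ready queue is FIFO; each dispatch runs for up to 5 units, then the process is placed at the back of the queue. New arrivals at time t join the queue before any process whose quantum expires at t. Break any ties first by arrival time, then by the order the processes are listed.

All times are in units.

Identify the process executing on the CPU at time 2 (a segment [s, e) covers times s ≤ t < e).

Schedule: | T1 0-5 | T2 5-6 | T3 6-7 | T4 7-10 | T5 10-13 |
Completion: T1=5  T2=6  T3=7  T4=10  T5=13
Turnaround (C−A): T1=5  T2=6  T3=7  T4=4  T5=5

T1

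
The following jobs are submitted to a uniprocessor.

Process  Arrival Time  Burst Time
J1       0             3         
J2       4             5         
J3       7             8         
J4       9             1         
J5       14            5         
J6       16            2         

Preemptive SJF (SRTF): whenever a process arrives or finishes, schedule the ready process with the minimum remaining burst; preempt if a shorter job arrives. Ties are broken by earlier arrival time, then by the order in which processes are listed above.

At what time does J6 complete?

20

Gantt: | J1 0-3 | idle 3-4 | J2 4-9 | J4 9-10 | J3 10-18 | J6 18-20 | J5 20-25 |
Completion: J1=3  J2=9  J3=18  J4=10  J5=25  J6=20
Turnaround (C−A): J1=3  J2=5  J3=11  J4=1  J5=11  J6=4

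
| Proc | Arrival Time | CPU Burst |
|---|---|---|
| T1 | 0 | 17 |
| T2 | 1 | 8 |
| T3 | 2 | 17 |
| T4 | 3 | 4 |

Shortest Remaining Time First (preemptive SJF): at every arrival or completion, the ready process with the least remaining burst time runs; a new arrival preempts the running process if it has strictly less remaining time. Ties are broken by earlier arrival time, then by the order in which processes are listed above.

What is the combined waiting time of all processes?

Gantt: | T1 0-1 | T2 1-3 | T4 3-7 | T2 7-13 | T1 13-29 | T3 29-46 |
Completion: T1=29  T2=13  T3=46  T4=7
Turnaround (C−A): T1=29  T2=12  T3=44  T4=4
Waiting = turnaround − burst: T1=12, T2=4, T3=27, T4=0
Total waiting = 12 + 4 + 27 + 0 = 43

43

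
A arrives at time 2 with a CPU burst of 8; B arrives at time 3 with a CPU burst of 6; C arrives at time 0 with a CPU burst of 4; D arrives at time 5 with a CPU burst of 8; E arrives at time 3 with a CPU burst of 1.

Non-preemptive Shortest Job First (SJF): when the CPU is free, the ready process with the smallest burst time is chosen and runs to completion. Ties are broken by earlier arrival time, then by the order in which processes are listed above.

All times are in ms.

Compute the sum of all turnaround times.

53

Gantt: | C 0-4 | E 4-5 | B 5-11 | A 11-19 | D 19-27 |
Completion: A=19  B=11  C=4  D=27  E=5
Turnaround (C−A): A=17  B=8  C=4  D=22  E=2
Turnaround = completion − arrival: A=17, B=8, C=4, D=22, E=2
Total turnaround = 17 + 8 + 4 + 22 + 2 = 53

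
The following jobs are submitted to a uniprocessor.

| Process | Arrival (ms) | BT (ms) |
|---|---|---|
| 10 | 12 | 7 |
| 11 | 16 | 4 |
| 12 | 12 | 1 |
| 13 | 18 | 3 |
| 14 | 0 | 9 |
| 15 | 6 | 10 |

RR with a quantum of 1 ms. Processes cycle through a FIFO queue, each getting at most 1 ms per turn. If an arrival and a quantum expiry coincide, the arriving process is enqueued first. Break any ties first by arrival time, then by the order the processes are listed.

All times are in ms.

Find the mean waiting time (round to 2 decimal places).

9.17

Timeline: | 14 0-6 | 15 6-7 | 14 7-8 | 15 8-9 | 14 9-10 | 15 10-11 | 14 11-12 | 15 12-13 | 10 13-14 | 12 14-15 | 15 15-16 | 10 16-17 | 11 17-18 | 15 18-19 | 10 19-20 | 13 20-21 | 11 21-22 | 15 22-23 | 10 23-24 | 13 24-25 | 11 25-26 | 15 26-27 | 10 27-28 | 13 28-29 | 11 29-30 | 15 30-31 | 10 31-32 | 15 32-33 | 10 33-34 |
Completion: 10=34  11=30  12=15  13=29  14=12  15=33
Waiting times: 10=15, 11=10, 12=2, 13=8, 14=3, 15=17
Average waiting = (15+10+2+8+3+17) / 6 = 55/6 = 9.17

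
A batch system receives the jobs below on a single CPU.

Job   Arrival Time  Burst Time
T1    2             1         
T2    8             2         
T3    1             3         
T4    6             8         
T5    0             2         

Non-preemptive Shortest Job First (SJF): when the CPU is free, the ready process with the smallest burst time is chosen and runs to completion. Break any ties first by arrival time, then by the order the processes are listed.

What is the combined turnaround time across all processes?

Gantt: | T5 0-2 | T1 2-3 | T3 3-6 | T4 6-14 | T2 14-16 |
Completion: T1=3  T2=16  T3=6  T4=14  T5=2
Turnaround (C−A): T1=1  T2=8  T3=5  T4=8  T5=2
Turnaround = completion − arrival: T1=1, T2=8, T3=5, T4=8, T5=2
Total turnaround = 1 + 8 + 5 + 8 + 2 = 24

24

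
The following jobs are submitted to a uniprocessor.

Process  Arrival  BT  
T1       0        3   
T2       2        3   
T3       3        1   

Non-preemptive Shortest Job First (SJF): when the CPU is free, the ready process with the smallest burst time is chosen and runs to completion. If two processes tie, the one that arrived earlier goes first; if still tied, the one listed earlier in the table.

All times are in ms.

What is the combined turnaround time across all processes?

9

Schedule: | T1 0-3 | T3 3-4 | T2 4-7 |
Completion: T1=3  T2=7  T3=4
Turnaround (C−A): T1=3  T2=5  T3=1
Turnaround = completion − arrival: T1=3, T2=5, T3=1
Total turnaround = 3 + 5 + 1 = 9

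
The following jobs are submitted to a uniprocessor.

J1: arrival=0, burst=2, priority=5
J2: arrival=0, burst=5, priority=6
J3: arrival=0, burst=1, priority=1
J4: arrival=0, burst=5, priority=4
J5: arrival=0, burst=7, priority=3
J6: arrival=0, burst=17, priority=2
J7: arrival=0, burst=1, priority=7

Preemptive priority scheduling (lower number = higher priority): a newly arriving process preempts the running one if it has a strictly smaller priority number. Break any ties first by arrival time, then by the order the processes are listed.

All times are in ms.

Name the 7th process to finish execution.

J7

Schedule: | J3 0-1 | J6 1-18 | J5 18-25 | J4 25-30 | J1 30-32 | J2 32-37 | J7 37-38 |
Completion: J1=32  J2=37  J3=1  J4=30  J5=25  J6=18  J7=38
Turnaround (C−A): J1=32  J2=37  J3=1  J4=30  J5=25  J6=18  J7=38
Finish order: J3 → J6 → J5 → J4 → J1 → J2 → J7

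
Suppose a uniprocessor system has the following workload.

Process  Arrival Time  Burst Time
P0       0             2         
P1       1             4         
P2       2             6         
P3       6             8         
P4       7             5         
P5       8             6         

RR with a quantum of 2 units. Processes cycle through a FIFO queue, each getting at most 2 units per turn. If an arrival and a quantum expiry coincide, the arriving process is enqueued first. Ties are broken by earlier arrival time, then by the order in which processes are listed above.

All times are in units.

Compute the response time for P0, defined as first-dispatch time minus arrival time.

0

Schedule: | P0 0-2 | P1 2-4 | P2 4-6 | P1 6-8 | P3 8-10 | P2 10-12 | P4 12-14 | P5 14-16 | P3 16-18 | P2 18-20 | P4 20-22 | P5 22-24 | P3 24-26 | P4 26-27 | P5 27-29 | P3 29-31 |
Completion: P0=2  P1=8  P2=20  P3=31  P4=27  P5=29
Response(P0) = first start − arrival = 0 − 0 = 0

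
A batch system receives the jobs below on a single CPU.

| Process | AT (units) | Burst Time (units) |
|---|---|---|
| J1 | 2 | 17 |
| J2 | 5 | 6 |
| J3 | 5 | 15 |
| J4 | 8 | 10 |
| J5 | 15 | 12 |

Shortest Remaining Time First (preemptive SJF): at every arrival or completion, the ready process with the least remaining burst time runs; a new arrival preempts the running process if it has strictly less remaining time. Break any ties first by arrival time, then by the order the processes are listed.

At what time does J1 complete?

Timeline: | idle 0-2 | J1 2-5 | J2 5-11 | J4 11-21 | J5 21-33 | J1 33-47 | J3 47-62 |
Completion: J1=47  J2=11  J3=62  J4=21  J5=33

47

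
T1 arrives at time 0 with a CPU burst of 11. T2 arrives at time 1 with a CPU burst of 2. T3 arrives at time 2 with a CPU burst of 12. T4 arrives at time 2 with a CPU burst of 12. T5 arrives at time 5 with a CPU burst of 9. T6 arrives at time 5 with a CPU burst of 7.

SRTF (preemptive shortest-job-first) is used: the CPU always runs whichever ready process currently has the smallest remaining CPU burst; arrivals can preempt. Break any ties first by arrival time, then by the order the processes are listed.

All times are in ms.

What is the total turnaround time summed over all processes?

143

Timeline: | T1 0-1 | T2 1-3 | T1 3-5 | T6 5-12 | T1 12-20 | T5 20-29 | T3 29-41 | T4 41-53 |
Completion: T1=20  T2=3  T3=41  T4=53  T5=29  T6=12
Turnaround = completion − arrival: T1=20, T2=2, T3=39, T4=51, T5=24, T6=7
Total turnaround = 20 + 2 + 39 + 51 + 24 + 7 = 143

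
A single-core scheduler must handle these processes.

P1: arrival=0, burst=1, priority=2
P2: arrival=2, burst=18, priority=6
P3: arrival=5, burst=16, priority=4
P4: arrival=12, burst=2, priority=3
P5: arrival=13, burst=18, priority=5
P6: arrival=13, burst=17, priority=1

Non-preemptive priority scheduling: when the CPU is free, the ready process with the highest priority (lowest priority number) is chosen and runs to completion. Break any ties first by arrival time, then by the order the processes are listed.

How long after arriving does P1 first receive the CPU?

0

Gantt: | P1 0-1 | idle 1-2 | P2 2-20 | P6 20-37 | P4 37-39 | P3 39-55 | P5 55-73 |
Completion: P1=1  P2=20  P3=55  P4=39  P5=73  P6=37
Turnaround (C−A): P1=1  P2=18  P3=50  P4=27  P5=60  P6=24
Response(P1) = first start − arrival = 0 − 0 = 0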